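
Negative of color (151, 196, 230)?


Invert: (255-R, 255-G, 255-B)
R: 255-151 = 104
G: 255-196 = 59
B: 255-230 = 25
= RGB(104, 59, 25)


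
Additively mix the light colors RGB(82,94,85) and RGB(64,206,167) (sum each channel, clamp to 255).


Additive: each channel = min(255, C₁+C₂)
R: 82+64 = 146 → 146
G: 94+206 = 300 → 255
B: 85+167 = 252 → 252
= RGB(146, 255, 252)


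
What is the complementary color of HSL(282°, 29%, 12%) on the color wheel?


Complement = opposite side of color wheel = hue + 180°
H' = (282 + 180) mod 360 = 102°
S and L unchanged.
= HSL(102°, 29%, 12%)


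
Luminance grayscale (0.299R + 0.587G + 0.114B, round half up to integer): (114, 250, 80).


Gray = 0.299×R + 0.587×G + 0.114×B
Gray = 0.299×114 + 0.587×250 + 0.114×80
Gray = 34.086 + 146.750 + 9.120
Gray = 189.956 → round half up → 190
Gray = 190


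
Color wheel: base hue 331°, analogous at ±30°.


Base hue: 331°
Left analog: (331 - 30) mod 360 = 301°
Right analog: (331 + 30) mod 360 = 1°
Analogous hues = 301° and 1°


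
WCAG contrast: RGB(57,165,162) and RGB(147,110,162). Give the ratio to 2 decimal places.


Linearize each sRGB channel c=v/255: c/12.92 if c ≤ 0.04045 else ((c+0.055)/1.055)^2.4
L = 0.2126×R_lin + 0.7152×G_lin + 0.0722×B_lin
Color 1 (57,165,162):
  R=57: 57/255≈0.2235 > 0.04045 → ((0.2235+0.055)/1.055)^2.4 ≈ 0.04092
  G=165: 165/255≈0.6471 > 0.04045 → ((0.6471+0.055)/1.055)^2.4 ≈ 0.37626
  B=162: 162/255≈0.6353 > 0.04045 → ((0.6353+0.055)/1.055)^2.4 ≈ 0.36131
  L1 = 0.2126×0.04092 + 0.7152×0.37626 + 0.0722×0.36131 ≈ 0.30389
Color 2 (147,110,162):
  R=147: 147/255≈0.5765 > 0.04045 → ((0.5765+0.055)/1.055)^2.4 ≈ 0.29177
  G=110: 110/255≈0.4314 > 0.04045 → ((0.4314+0.055)/1.055)^2.4 ≈ 0.15593
  B=162: 162/255≈0.6353 > 0.04045 → ((0.6353+0.055)/1.055)^2.4 ≈ 0.36131
  L2 = 0.2126×0.29177 + 0.7152×0.15593 + 0.0722×0.36131 ≈ 0.19964
Lighter = 0.30389, Darker = 0.19964
Ratio = (L_lighter + 0.05) / (L_darker + 0.05)
Ratio = (0.30389 + 0.05) / (0.19964 + 0.05) = 0.35389 / 0.24964 ≈ 1.4176
Ratio ≈ 1.42:1


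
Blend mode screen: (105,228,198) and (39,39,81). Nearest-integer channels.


Screen: C = 255 - (255-A)×(255-B)/255, rounded to nearest integer
R: 255 - (255-105)×(255-39)/255 = 255 - 32400/255 ≈ 255 - 127.059 = 127.941 → 128
G: 255 - (255-228)×(255-39)/255 = 255 - 5832/255 ≈ 255 - 22.871 = 232.129 → 232
B: 255 - (255-198)×(255-81)/255 = 255 - 9918/255 ≈ 255 - 38.894 = 216.106 → 216
= RGB(128, 232, 216)


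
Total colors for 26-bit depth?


Colors = 2^bits = 2^26
= 67,108,864 colors


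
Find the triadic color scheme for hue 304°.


Triadic: equally spaced at 120° intervals
H1 = 304°
H2 = (304 + 120) mod 360 = 64°
H3 = (304 + 240) mod 360 = 184°
Triadic = 304°, 64°, 184°


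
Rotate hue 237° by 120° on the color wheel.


New hue = (H + rotation) mod 360
New hue = (237 + 120) mod 360
= 357 mod 360
= 357°


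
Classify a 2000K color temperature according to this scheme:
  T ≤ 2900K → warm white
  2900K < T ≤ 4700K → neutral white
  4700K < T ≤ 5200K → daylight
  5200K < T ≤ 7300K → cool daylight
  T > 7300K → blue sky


Temperature: 2000K
2000K ≤ 2900K → warm white
Classification: warm white


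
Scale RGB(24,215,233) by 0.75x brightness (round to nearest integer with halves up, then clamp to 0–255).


Multiply each channel by 0.75, round half up, clamp to [0, 255]
R: 24×0.75 = 18
G: 215×0.75 = 161.25 → round → 161
B: 233×0.75 = 174.75 → round → 175
= RGB(18, 161, 175)


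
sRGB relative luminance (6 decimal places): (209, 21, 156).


Linearize each channel (sRGB transfer function): c = v/255; c_lin = c/12.92 if c ≤ 0.04045, else ((c+0.055)/1.055)^2.4
  R: 209/255 ≈ 0.819608 > 0.04045 → ((0.819608+0.055)/1.055)^2.4 ≈ 0.637597
  G: 21/255 ≈ 0.082353 > 0.04045 → ((0.082353+0.055)/1.055)^2.4 ≈ 0.007499
  B: 156/255 ≈ 0.611765 > 0.04045 → ((0.611765+0.055)/1.055)^2.4 ≈ 0.332452
R_lin = 0.637597, G_lin = 0.007499, B_lin = 0.332452
L = 0.2126×R + 0.7152×G + 0.0722×B
L = 0.2126×0.637597 + 0.7152×0.007499 + 0.0722×0.332452
L ≈ 0.164919


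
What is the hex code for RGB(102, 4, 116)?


R = 102 → 66 (hex)
G = 4 → 04 (hex)
B = 116 → 74 (hex)
Hex = #660474


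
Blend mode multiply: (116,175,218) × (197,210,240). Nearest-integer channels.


Multiply: C = A×B/255, rounded to nearest integer
R: 116×197/255 = 22852/255 ≈ 89.616 → 90
G: 175×210/255 = 36750/255 ≈ 144.118 → 144
B: 218×240/255 = 52320/255 ≈ 205.176 → 205
= RGB(90, 144, 205)


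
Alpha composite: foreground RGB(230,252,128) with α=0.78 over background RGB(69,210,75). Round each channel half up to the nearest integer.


C = α×F + (1-α)×B, with 1-α = 0.22
R: 0.78×230 + 0.22×69 = 179.40 + 15.18 = 194.58 → 195
G: 0.78×252 + 0.22×210 = 196.56 + 46.20 = 242.76 → 243
B: 0.78×128 + 0.22×75 = 99.84 + 16.50 = 116.34 → 116
= RGB(195, 243, 116)


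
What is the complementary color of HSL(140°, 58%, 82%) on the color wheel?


Complement = opposite side of color wheel = hue + 180°
H' = (140 + 180) mod 360 = 320°
S and L unchanged.
= HSL(320°, 58%, 82%)


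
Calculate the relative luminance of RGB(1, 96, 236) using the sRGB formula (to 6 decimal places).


Linearize each channel (sRGB transfer function): c = v/255; c_lin = c/12.92 if c ≤ 0.04045, else ((c+0.055)/1.055)^2.4
  R: 1/255 ≈ 0.003922 ≤ 0.04045 → 0.003922/12.92 ≈ 0.000304
  G: 96/255 ≈ 0.376471 > 0.04045 → ((0.376471+0.055)/1.055)^2.4 ≈ 0.116971
  B: 236/255 ≈ 0.925490 > 0.04045 → ((0.925490+0.055)/1.055)^2.4 ≈ 0.838799
R_lin = 0.000304, G_lin = 0.116971, B_lin = 0.838799
L = 0.2126×R + 0.7152×G + 0.0722×B
L = 0.2126×0.000304 + 0.7152×0.116971 + 0.0722×0.838799
L ≈ 0.144283


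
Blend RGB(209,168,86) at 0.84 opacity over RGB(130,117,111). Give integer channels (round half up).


C = α×F + (1-α)×B, with 1-α = 0.16
R: 0.84×209 + 0.16×130 = 175.56 + 20.80 = 196.36 → 196
G: 0.84×168 + 0.16×117 = 141.12 + 18.72 = 159.84 → 160
B: 0.84×86 + 0.16×111 = 72.24 + 17.76 = 90.00 → 90
= RGB(196, 160, 90)


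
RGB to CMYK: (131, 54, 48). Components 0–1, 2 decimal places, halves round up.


R'=131/255≈0.5137, G'=54/255≈0.2118, B'=48/255≈0.1882
K = 1 - max(R',G',B') = 1 - 131/255 = 124/255 = 0.48627… → 0.49
(1-R'-K)/(1-K) simplifies to (max-R)/max with max = 131:
C = (131-131)/131 = 0/131 = 0 → 0.00
M = (131-54)/131 = 77/131 = 0.58778… → 0.59
Y = (131-48)/131 = 83/131 = 0.63358… → 0.63
= CMYK(0.00, 0.59, 0.63, 0.49)


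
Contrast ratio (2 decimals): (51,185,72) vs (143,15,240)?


Linearize each sRGB channel c=v/255: c/12.92 if c ≤ 0.04045 else ((c+0.055)/1.055)^2.4
L = 0.2126×R_lin + 0.7152×G_lin + 0.0722×B_lin
Color 1 (51,185,72):
  R=51: 51/255≈0.2000 > 0.04045 → ((0.2000+0.055)/1.055)^2.4 ≈ 0.03310
  G=185: 185/255≈0.7255 > 0.04045 → ((0.7255+0.055)/1.055)^2.4 ≈ 0.48515
  B=72: 72/255≈0.2824 > 0.04045 → ((0.2824+0.055)/1.055)^2.4 ≈ 0.06480
  L1 = 0.2126×0.03310 + 0.7152×0.48515 + 0.0722×0.06480 ≈ 0.35870
Color 2 (143,15,240):
  R=143: 143/255≈0.5608 > 0.04045 → ((0.5608+0.055)/1.055)^2.4 ≈ 0.27468
  G=15: 15/255≈0.0588 > 0.04045 → ((0.0588+0.055)/1.055)^2.4 ≈ 0.00478
  B=240: 240/255≈0.9412 > 0.04045 → ((0.9412+0.055)/1.055)^2.4 ≈ 0.87137
  L2 = 0.2126×0.27468 + 0.7152×0.00478 + 0.0722×0.87137 ≈ 0.12473
Lighter = 0.35870, Darker = 0.12473
Ratio = (L_lighter + 0.05) / (L_darker + 0.05)
Ratio = (0.35870 + 0.05) / (0.12473 + 0.05) = 0.40870 / 0.17473 ≈ 2.3391
Ratio ≈ 2.34:1


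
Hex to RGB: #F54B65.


F5 → 245 (R)
4B → 75 (G)
65 → 101 (B)
= RGB(245, 75, 101)


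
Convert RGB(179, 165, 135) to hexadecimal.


R = 179 → B3 (hex)
G = 165 → A5 (hex)
B = 135 → 87 (hex)
Hex = #B3A587


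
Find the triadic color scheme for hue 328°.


Triadic: equally spaced at 120° intervals
H1 = 328°
H2 = (328 + 120) mod 360 = 88°
H3 = (328 + 240) mod 360 = 208°
Triadic = 328°, 88°, 208°


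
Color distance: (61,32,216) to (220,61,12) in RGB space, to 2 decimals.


d = √[(R₁-R₂)² + (G₁-G₂)² + (B₁-B₂)²]
d = √[(61-220)² + (32-61)² + (216-12)²]
d = √[25281 + 841 + 41616]
d = √67738
d ≈ 260.27


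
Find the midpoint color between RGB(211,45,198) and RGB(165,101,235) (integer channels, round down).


Midpoint: each channel = ⌊(C₁+C₂)/2⌋
R: ⌊(211+165)/2⌋ = 188
G: ⌊(45+101)/2⌋ = 73
B: ⌊(198+235)/2⌋ = 216
= RGB(188, 73, 216)


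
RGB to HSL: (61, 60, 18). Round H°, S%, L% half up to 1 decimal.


Normalize: R'=61/255≈0.2392, G'=60/255≈0.2353, B'=18/255≈0.0706
Max=61/255, Min=18/255, Δ=Max-Min=43/255
L = (Max+Min)/2 = (61+18)/510 = 79/510 = 0.15490… → L = 15.5%
L ≤ 0.5 → S = Δ/(Max+Min) = 43/(61+18) = 43/79 = 0.54430… → S = 54.4%
(the 1/255 factors cancel in S and H, so raw channel differences can be used)
Max is R' → H = 60 × (((G-B)/Δ) mod 6) = 60 × (((60-18)/43) mod 6)
  42/43 = 0.9767…
  H = 60 × 0.9767… = 58.604…° → H = 58.6°
= HSL(58.6°, 54.4%, 15.5%)


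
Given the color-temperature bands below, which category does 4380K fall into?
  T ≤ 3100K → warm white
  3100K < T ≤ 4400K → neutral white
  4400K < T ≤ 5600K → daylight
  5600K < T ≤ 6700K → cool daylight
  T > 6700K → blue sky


Temperature: 4380K
3100K < 4380K ≤ 4400K → neutral white
Classification: neutral white


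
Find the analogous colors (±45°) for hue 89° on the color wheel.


Base hue: 89°
Left analog: (89 - 45) mod 360 = 44°
Right analog: (89 + 45) mod 360 = 134°
Analogous hues = 44° and 134°


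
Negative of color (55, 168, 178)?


Invert: (255-R, 255-G, 255-B)
R: 255-55 = 200
G: 255-168 = 87
B: 255-178 = 77
= RGB(200, 87, 77)


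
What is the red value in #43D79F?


Color: #43D79F
R = 43 = 67
G = D7 = 215
B = 9F = 159
Red = 67


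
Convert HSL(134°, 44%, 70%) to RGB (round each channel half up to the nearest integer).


H=134°, S=0.44, L=0.70
C = (1-|2L-1|)×S = (1-|0.40|)×0.44 = 0.264
H' = H/60 = 134/60 ≈ 2.2333; X = C×(1-|H' mod 2 - 1|) = 0.0616
m = L - C/2 = 0.70 - 0.132 = 0.568
Sector ⌊H'⌋ = 2 → (R',G',B') = (0.0, 0.264, 0.0616)
RGB = ((R'+m)×255, (G'+m)×255, (B'+m)×255) = (144.84, 212.16, 160.548)
Round half up → RGB(145, 212, 161)


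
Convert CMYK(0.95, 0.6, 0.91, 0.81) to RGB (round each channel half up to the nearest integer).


R = 255 × (1-C) × (1-K) = 255 × 0.05 × 0.19 = 2.4225 → 2
G = 255 × (1-M) × (1-K) = 255 × 0.40 × 0.19 = 19.38 → 19
B = 255 × (1-Y) × (1-K) = 255 × 0.09 × 0.19 = 4.3605 → 4
= RGB(2, 19, 4)


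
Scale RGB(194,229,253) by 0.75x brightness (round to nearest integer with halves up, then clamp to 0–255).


Multiply each channel by 0.75, round half up, clamp to [0, 255]
R: 194×0.75 = 145.5 → round → 146
G: 229×0.75 = 171.75 → round → 172
B: 253×0.75 = 189.75 → round → 190
= RGB(146, 172, 190)


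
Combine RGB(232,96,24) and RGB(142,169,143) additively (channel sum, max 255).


Additive: each channel = min(255, C₁+C₂)
R: 232+142 = 374 → 255
G: 96+169 = 265 → 255
B: 24+143 = 167 → 167
= RGB(255, 255, 167)


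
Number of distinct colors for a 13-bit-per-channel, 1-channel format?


Total bits = 13 bits/channel × 1 channels = 13 bits
Distinct colors = 2^13
= 8,192 colors


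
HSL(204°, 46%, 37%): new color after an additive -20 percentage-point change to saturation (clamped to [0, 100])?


Original S = 46%
Adjustment = -20 percentage points
New S = 46 + (-20) = 26
Clamp to [0, 100] → 26
= HSL(204°, 26%, 37%)


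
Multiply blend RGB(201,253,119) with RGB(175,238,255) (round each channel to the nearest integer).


Multiply: C = A×B/255, rounded to nearest integer
R: 201×175/255 = 35175/255 ≈ 137.941 → 138
G: 253×238/255 = 60214/255 ≈ 236.133 → 236
B: 119×255/255 = 30345/255 ≈ 119.000 → 119
= RGB(138, 236, 119)


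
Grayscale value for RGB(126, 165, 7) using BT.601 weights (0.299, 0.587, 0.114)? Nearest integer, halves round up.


Gray = 0.299×R + 0.587×G + 0.114×B
Gray = 0.299×126 + 0.587×165 + 0.114×7
Gray = 37.674 + 96.855 + 0.798
Gray = 135.327 → round half up → 135
Gray = 135


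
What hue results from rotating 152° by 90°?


New hue = (H + rotation) mod 360
New hue = (152 + 90) mod 360
= 242 mod 360
= 242°


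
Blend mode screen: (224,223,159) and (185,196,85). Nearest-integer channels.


Screen: C = 255 - (255-A)×(255-B)/255, rounded to nearest integer
R: 255 - (255-224)×(255-185)/255 = 255 - 2170/255 ≈ 255 - 8.510 = 246.490 → 246
G: 255 - (255-223)×(255-196)/255 = 255 - 1888/255 ≈ 255 - 7.404 = 247.596 → 248
B: 255 - (255-159)×(255-85)/255 = 255 - 16320/255 ≈ 255 - 64.000 = 191.000 → 191
= RGB(246, 248, 191)


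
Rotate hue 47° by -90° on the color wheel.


New hue = (H + rotation) mod 360
New hue = (47 -90) mod 360
= -43 mod 360
= 317°


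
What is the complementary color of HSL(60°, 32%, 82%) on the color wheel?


Complement = opposite side of color wheel = hue + 180°
H' = (60 + 180) mod 360 = 240°
S and L unchanged.
= HSL(240°, 32%, 82%)


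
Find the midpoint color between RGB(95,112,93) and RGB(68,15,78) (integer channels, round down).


Midpoint: each channel = ⌊(C₁+C₂)/2⌋
R: ⌊(95+68)/2⌋ = 81
G: ⌊(112+15)/2⌋ = 63
B: ⌊(93+78)/2⌋ = 85
= RGB(81, 63, 85)


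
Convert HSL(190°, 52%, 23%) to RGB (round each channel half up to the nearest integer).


H=190°, S=0.52, L=0.23
C = (1-|2L-1|)×S = (1-|-0.54|)×0.52 = 0.2392
H' = H/60 = 190/60 ≈ 3.1667; X = C×(1-|H' mod 2 - 1|) ≈ 0.1993
m = L - C/2 = 0.23 - 0.1196 = 0.1104
Sector ⌊H'⌋ = 3 → (R',G',B') = (0.0, ≈0.1993, 0.2392)
RGB = ((R'+m)×255, (G'+m)×255, (B'+m)×255) = (28.152, 78.982, 89.148)
Round half up → RGB(28, 79, 89)


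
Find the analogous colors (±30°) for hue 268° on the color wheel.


Base hue: 268°
Left analog: (268 - 30) mod 360 = 238°
Right analog: (268 + 30) mod 360 = 298°
Analogous hues = 238° and 298°


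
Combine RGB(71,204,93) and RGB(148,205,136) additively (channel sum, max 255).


Additive: each channel = min(255, C₁+C₂)
R: 71+148 = 219 → 219
G: 204+205 = 409 → 255
B: 93+136 = 229 → 229
= RGB(219, 255, 229)


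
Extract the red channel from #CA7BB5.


Color: #CA7BB5
R = CA = 202
G = 7B = 123
B = B5 = 181
Red = 202


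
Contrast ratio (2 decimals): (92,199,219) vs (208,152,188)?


Linearize each sRGB channel c=v/255: c/12.92 if c ≤ 0.04045 else ((c+0.055)/1.055)^2.4
L = 0.2126×R_lin + 0.7152×G_lin + 0.0722×B_lin
Color 1 (92,199,219):
  R=92: 92/255≈0.3608 > 0.04045 → ((0.3608+0.055)/1.055)^2.4 ≈ 0.10702
  G=199: 199/255≈0.7804 > 0.04045 → ((0.7804+0.055)/1.055)^2.4 ≈ 0.57112
  B=219: 219/255≈0.8588 > 0.04045 → ((0.8588+0.055)/1.055)^2.4 ≈ 0.70838
  L1 = 0.2126×0.10702 + 0.7152×0.57112 + 0.0722×0.70838 ≈ 0.48237
Color 2 (208,152,188):
  R=208: 208/255≈0.8157 > 0.04045 → ((0.8157+0.055)/1.055)^2.4 ≈ 0.63076
  G=152: 152/255≈0.5961 > 0.04045 → ((0.5961+0.055)/1.055)^2.4 ≈ 0.31399
  B=188: 188/255≈0.7373 > 0.04045 → ((0.7373+0.055)/1.055)^2.4 ≈ 0.50289
  L2 = 0.2126×0.63076 + 0.7152×0.31399 + 0.0722×0.50289 ≈ 0.39497
Lighter = 0.48237, Darker = 0.39497
Ratio = (L_lighter + 0.05) / (L_darker + 0.05)
Ratio = (0.48237 + 0.05) / (0.39497 + 0.05) = 0.53237 / 0.44497 ≈ 1.1964
Ratio ≈ 1.20:1


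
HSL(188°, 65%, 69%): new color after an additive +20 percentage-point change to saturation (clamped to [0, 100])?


Original S = 65%
Adjustment = +20 percentage points
New S = 65 + (20) = 85
Clamp to [0, 100] → 85
= HSL(188°, 85%, 69%)


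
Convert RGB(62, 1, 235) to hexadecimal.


R = 62 → 3E (hex)
G = 1 → 01 (hex)
B = 235 → EB (hex)
Hex = #3E01EB


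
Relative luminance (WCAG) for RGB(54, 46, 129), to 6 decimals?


Linearize each channel (sRGB transfer function): c = v/255; c_lin = c/12.92 if c ≤ 0.04045, else ((c+0.055)/1.055)^2.4
  R: 54/255 ≈ 0.211765 > 0.04045 → ((0.211765+0.055)/1.055)^2.4 ≈ 0.036889
  G: 46/255 ≈ 0.180392 > 0.04045 → ((0.180392+0.055)/1.055)^2.4 ≈ 0.027321
  B: 129/255 ≈ 0.505882 > 0.04045 → ((0.505882+0.055)/1.055)^2.4 ≈ 0.219526
R_lin = 0.036889, G_lin = 0.027321, B_lin = 0.219526
L = 0.2126×R + 0.7152×G + 0.0722×B
L = 0.2126×0.036889 + 0.7152×0.027321 + 0.0722×0.219526
L ≈ 0.043232


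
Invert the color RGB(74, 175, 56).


Invert: (255-R, 255-G, 255-B)
R: 255-74 = 181
G: 255-175 = 80
B: 255-56 = 199
= RGB(181, 80, 199)


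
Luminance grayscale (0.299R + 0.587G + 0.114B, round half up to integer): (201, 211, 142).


Gray = 0.299×R + 0.587×G + 0.114×B
Gray = 0.299×201 + 0.587×211 + 0.114×142
Gray = 60.099 + 123.857 + 16.188
Gray = 200.144 → round half up → 200
Gray = 200


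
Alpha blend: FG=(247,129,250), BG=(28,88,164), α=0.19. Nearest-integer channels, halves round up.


C = α×F + (1-α)×B, with 1-α = 0.81
R: 0.19×247 + 0.81×28 = 46.93 + 22.68 = 69.61 → 70
G: 0.19×129 + 0.81×88 = 24.51 + 71.28 = 95.79 → 96
B: 0.19×250 + 0.81×164 = 47.50 + 132.84 = 180.34 → 180
= RGB(70, 96, 180)


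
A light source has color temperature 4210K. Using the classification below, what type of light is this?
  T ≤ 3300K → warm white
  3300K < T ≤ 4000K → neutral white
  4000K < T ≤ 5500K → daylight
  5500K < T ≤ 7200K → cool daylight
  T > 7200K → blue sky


Temperature: 4210K
4000K < 4210K ≤ 5500K → daylight
Classification: daylight


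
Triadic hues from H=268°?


Triadic: equally spaced at 120° intervals
H1 = 268°
H2 = (268 + 120) mod 360 = 28°
H3 = (268 + 240) mod 360 = 148°
Triadic = 268°, 28°, 148°


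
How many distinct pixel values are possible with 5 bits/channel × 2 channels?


Total bits = 5 bits/channel × 2 channels = 10 bits
Distinct pixel values = 2^10
= 1,024 pixel values


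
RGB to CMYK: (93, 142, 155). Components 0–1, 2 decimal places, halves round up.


R'=93/255≈0.3647, G'=142/255≈0.5569, B'=155/255≈0.6078
K = 1 - max(R',G',B') = 1 - 155/255 = 100/255 = 0.39215… → 0.39
(1-R'-K)/(1-K) simplifies to (max-R)/max with max = 155:
C = (155-93)/155 = 62/155 = 0.4 → 0.40
M = (155-142)/155 = 13/155 = 0.08387… → 0.08
Y = (155-155)/155 = 0/155 = 0 → 0.00
= CMYK(0.40, 0.08, 0.00, 0.39)


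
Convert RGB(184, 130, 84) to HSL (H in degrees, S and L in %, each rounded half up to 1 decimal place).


Normalize: R'=184/255≈0.7216, G'=130/255≈0.5098, B'=84/255≈0.3294
Max=184/255, Min=84/255, Δ=Max-Min=100/255
L = (Max+Min)/2 = (184+84)/510 = 268/510 = 0.52549… → L = 52.5%
L > 0.5 → S = Δ/(2-Max-Min) = 100/(510-184-84) = 100/242 = 0.41322… → S = 41.3%
(the 1/255 factors cancel in S and H, so raw channel differences can be used)
Max is R' → H = 60 × (((G-B)/Δ) mod 6) = 60 × (((130-84)/100) mod 6)
  46/100 = 0.46
  H = 60 × 0.46 = 27.6° → H = 27.6°
= HSL(27.6°, 41.3%, 52.5%)


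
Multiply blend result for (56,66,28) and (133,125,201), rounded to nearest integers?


Multiply: C = A×B/255, rounded to nearest integer
R: 56×133/255 = 7448/255 ≈ 29.208 → 29
G: 66×125/255 = 8250/255 ≈ 32.353 → 32
B: 28×201/255 = 5628/255 ≈ 22.071 → 22
= RGB(29, 32, 22)


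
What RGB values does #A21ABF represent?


A2 → 162 (R)
1A → 26 (G)
BF → 191 (B)
= RGB(162, 26, 191)


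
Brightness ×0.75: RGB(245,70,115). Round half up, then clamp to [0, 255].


Multiply each channel by 0.75, round half up, clamp to [0, 255]
R: 245×0.75 = 183.75 → round → 184
G: 70×0.75 = 52.5 → round → 53
B: 115×0.75 = 86.25 → round → 86
= RGB(184, 53, 86)


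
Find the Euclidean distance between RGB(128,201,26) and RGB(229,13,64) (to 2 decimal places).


d = √[(R₁-R₂)² + (G₁-G₂)² + (B₁-B₂)²]
d = √[(128-229)² + (201-13)² + (26-64)²]
d = √[10201 + 35344 + 1444]
d = √46989
d ≈ 216.77


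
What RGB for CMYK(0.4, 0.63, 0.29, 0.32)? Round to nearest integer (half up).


R = 255 × (1-C) × (1-K) = 255 × 0.60 × 0.68 = 104.04 → 104
G = 255 × (1-M) × (1-K) = 255 × 0.37 × 0.68 = 64.158 → 64
B = 255 × (1-Y) × (1-K) = 255 × 0.71 × 0.68 = 123.114 → 123
= RGB(104, 64, 123)


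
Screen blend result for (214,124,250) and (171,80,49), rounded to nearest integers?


Screen: C = 255 - (255-A)×(255-B)/255, rounded to nearest integer
R: 255 - (255-214)×(255-171)/255 = 255 - 3444/255 ≈ 255 - 13.506 = 241.494 → 241
G: 255 - (255-124)×(255-80)/255 = 255 - 22925/255 ≈ 255 - 89.902 = 165.098 → 165
B: 255 - (255-250)×(255-49)/255 = 255 - 1030/255 ≈ 255 - 4.039 = 250.961 → 251
= RGB(241, 165, 251)


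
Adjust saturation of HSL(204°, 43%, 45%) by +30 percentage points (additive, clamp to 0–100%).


Original S = 43%
Adjustment = +30 percentage points
New S = 43 + (30) = 73
Clamp to [0, 100] → 73
= HSL(204°, 73%, 45%)


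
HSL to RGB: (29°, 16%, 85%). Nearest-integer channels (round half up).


H=29°, S=0.16, L=0.85
C = (1-|2L-1|)×S = (1-|0.70|)×0.16 = 0.048
H' = H/60 = 29/60 ≈ 0.4833; X = C×(1-|H' mod 2 - 1|) = 0.0232
m = L - C/2 = 0.85 - 0.024 = 0.826
Sector ⌊H'⌋ = 0 → (R',G',B') = (0.048, 0.0232, 0.0)
RGB = ((R'+m)×255, (G'+m)×255, (B'+m)×255) = (222.87, 216.546, 210.63)
Round half up → RGB(223, 217, 211)


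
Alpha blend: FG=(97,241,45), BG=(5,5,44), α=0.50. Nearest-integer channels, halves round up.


C = α×F + (1-α)×B, with 1-α = 0.50
R: 0.50×97 + 0.50×5 = 48.50 + 2.50 = 51.00 → 51
G: 0.50×241 + 0.50×5 = 120.50 + 2.50 = 123.00 → 123
B: 0.50×45 + 0.50×44 = 22.50 + 22.00 = 44.50 → 45
= RGB(51, 123, 45)


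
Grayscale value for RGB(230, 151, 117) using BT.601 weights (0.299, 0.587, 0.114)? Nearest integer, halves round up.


Gray = 0.299×R + 0.587×G + 0.114×B
Gray = 0.299×230 + 0.587×151 + 0.114×117
Gray = 68.770 + 88.637 + 13.338
Gray = 170.745 → round half up → 171
Gray = 171


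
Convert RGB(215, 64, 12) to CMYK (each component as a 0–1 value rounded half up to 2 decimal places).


R'=215/255≈0.8431, G'=64/255≈0.2510, B'=12/255≈0.0471
K = 1 - max(R',G',B') = 1 - 215/255 = 40/255 = 0.15686… → 0.16
(1-R'-K)/(1-K) simplifies to (max-R)/max with max = 215:
C = (215-215)/215 = 0/215 = 0 → 0.00
M = (215-64)/215 = 151/215 = 0.70232… → 0.70
Y = (215-12)/215 = 203/215 = 0.94418… → 0.94
= CMYK(0.00, 0.70, 0.94, 0.16)


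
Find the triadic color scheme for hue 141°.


Triadic: equally spaced at 120° intervals
H1 = 141°
H2 = (141 + 120) mod 360 = 261°
H3 = (141 + 240) mod 360 = 21°
Triadic = 141°, 261°, 21°


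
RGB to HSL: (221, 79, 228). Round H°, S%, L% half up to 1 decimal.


Normalize: R'=221/255≈0.8667, G'=79/255≈0.3098, B'=228/255≈0.8941
Max=228/255, Min=79/255, Δ=Max-Min=149/255
L = (Max+Min)/2 = (228+79)/510 = 307/510 = 0.60196… → L = 60.2%
L > 0.5 → S = Δ/(2-Max-Min) = 149/(510-228-79) = 149/203 = 0.73399… → S = 73.4%
(the 1/255 factors cancel in S and H, so raw channel differences can be used)
Max is B' → H = 60 × ((R-G)/Δ + 4) = 60 × ((221-79)/149 + 4)
  142/149 + 4 = 0.9530… + 4 = 4.9530…
  H = 60 × 4.9530… = 297.181…° → H = 297.2°
= HSL(297.2°, 73.4%, 60.2%)


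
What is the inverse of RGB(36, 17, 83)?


Invert: (255-R, 255-G, 255-B)
R: 255-36 = 219
G: 255-17 = 238
B: 255-83 = 172
= RGB(219, 238, 172)


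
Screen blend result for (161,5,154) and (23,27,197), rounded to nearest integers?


Screen: C = 255 - (255-A)×(255-B)/255, rounded to nearest integer
R: 255 - (255-161)×(255-23)/255 = 255 - 21808/255 ≈ 255 - 85.522 = 169.478 → 169
G: 255 - (255-5)×(255-27)/255 = 255 - 57000/255 ≈ 255 - 223.529 = 31.471 → 31
B: 255 - (255-154)×(255-197)/255 = 255 - 5858/255 ≈ 255 - 22.973 = 232.027 → 232
= RGB(169, 31, 232)


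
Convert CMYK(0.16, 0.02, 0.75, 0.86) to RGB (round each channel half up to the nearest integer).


R = 255 × (1-C) × (1-K) = 255 × 0.84 × 0.14 = 29.988 → 30
G = 255 × (1-M) × (1-K) = 255 × 0.98 × 0.14 = 34.986 → 35
B = 255 × (1-Y) × (1-K) = 255 × 0.25 × 0.14 = 8.925 → 9
= RGB(30, 35, 9)


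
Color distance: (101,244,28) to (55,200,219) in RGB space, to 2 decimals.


d = √[(R₁-R₂)² + (G₁-G₂)² + (B₁-B₂)²]
d = √[(101-55)² + (244-200)² + (28-219)²]
d = √[2116 + 1936 + 36481]
d = √40533
d ≈ 201.33


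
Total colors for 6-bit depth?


Colors = 2^bits = 2^6
= 64 colors


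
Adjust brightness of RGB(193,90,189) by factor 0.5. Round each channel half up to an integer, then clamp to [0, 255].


Multiply each channel by 0.5, round half up, clamp to [0, 255]
R: 193×0.5 = 96.5 → round → 97
G: 90×0.5 = 45
B: 189×0.5 = 94.5 → round → 95
= RGB(97, 45, 95)


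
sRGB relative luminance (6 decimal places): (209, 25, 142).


Linearize each channel (sRGB transfer function): c = v/255; c_lin = c/12.92 if c ≤ 0.04045, else ((c+0.055)/1.055)^2.4
  R: 209/255 ≈ 0.819608 > 0.04045 → ((0.819608+0.055)/1.055)^2.4 ≈ 0.637597
  G: 25/255 ≈ 0.098039 > 0.04045 → ((0.098039+0.055)/1.055)^2.4 ≈ 0.009721
  B: 142/255 ≈ 0.556863 > 0.04045 → ((0.556863+0.055)/1.055)^2.4 ≈ 0.270498
R_lin = 0.637597, G_lin = 0.009721, B_lin = 0.270498
L = 0.2126×R + 0.7152×G + 0.0722×B
L = 0.2126×0.637597 + 0.7152×0.009721 + 0.0722×0.270498
L ≈ 0.162036


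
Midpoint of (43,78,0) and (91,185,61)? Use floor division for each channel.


Midpoint: each channel = ⌊(C₁+C₂)/2⌋
R: ⌊(43+91)/2⌋ = 67
G: ⌊(78+185)/2⌋ = 131
B: ⌊(0+61)/2⌋ = 30
= RGB(67, 131, 30)


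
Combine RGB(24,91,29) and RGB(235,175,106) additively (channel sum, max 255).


Additive: each channel = min(255, C₁+C₂)
R: 24+235 = 259 → 255
G: 91+175 = 266 → 255
B: 29+106 = 135 → 135
= RGB(255, 255, 135)


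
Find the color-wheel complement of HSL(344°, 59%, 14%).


Complement = opposite side of color wheel = hue + 180°
H' = (344 + 180) mod 360 = 164°
S and L unchanged.
= HSL(164°, 59%, 14%)


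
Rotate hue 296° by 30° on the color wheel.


New hue = (H + rotation) mod 360
New hue = (296 + 30) mod 360
= 326 mod 360
= 326°


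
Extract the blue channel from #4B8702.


Color: #4B8702
R = 4B = 75
G = 87 = 135
B = 02 = 2
Blue = 2


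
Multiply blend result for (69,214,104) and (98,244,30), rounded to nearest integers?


Multiply: C = A×B/255, rounded to nearest integer
R: 69×98/255 = 6762/255 ≈ 26.518 → 27
G: 214×244/255 = 52216/255 ≈ 204.769 → 205
B: 104×30/255 = 3120/255 ≈ 12.235 → 12
= RGB(27, 205, 12)


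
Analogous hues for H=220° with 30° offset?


Base hue: 220°
Left analog: (220 - 30) mod 360 = 190°
Right analog: (220 + 30) mod 360 = 250°
Analogous hues = 190° and 250°


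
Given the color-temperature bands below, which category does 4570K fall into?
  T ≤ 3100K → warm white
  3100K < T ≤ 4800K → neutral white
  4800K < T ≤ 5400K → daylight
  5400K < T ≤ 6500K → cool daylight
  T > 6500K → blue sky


Temperature: 4570K
3100K < 4570K ≤ 4800K → neutral white
Classification: neutral white


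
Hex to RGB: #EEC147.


EE → 238 (R)
C1 → 193 (G)
47 → 71 (B)
= RGB(238, 193, 71)


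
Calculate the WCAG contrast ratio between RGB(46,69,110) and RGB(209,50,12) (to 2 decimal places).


Linearize each sRGB channel c=v/255: c/12.92 if c ≤ 0.04045 else ((c+0.055)/1.055)^2.4
L = 0.2126×R_lin + 0.7152×G_lin + 0.0722×B_lin
Color 1 (46,69,110):
  R=46: 46/255≈0.1804 > 0.04045 → ((0.1804+0.055)/1.055)^2.4 ≈ 0.02732
  G=69: 69/255≈0.2706 > 0.04045 → ((0.2706+0.055)/1.055)^2.4 ≈ 0.05951
  B=110: 110/255≈0.4314 > 0.04045 → ((0.4314+0.055)/1.055)^2.4 ≈ 0.15593
  L1 = 0.2126×0.02732 + 0.7152×0.05951 + 0.0722×0.15593 ≈ 0.05963
Color 2 (209,50,12):
  R=209: 209/255≈0.8196 > 0.04045 → ((0.8196+0.055)/1.055)^2.4 ≈ 0.63760
  G=50: 50/255≈0.1961 > 0.04045 → ((0.1961+0.055)/1.055)^2.4 ≈ 0.03190
  B=12: 12/255≈0.0471 > 0.04045 → ((0.0471+0.055)/1.055)^2.4 ≈ 0.00368
  L2 = 0.2126×0.63760 + 0.7152×0.03190 + 0.0722×0.00368 ≈ 0.15863
Lighter = 0.15863, Darker = 0.05963
Ratio = (L_lighter + 0.05) / (L_darker + 0.05)
Ratio = (0.15863 + 0.05) / (0.05963 + 0.05) = 0.20863 / 0.10963 ≈ 1.9031
Ratio ≈ 1.90:1


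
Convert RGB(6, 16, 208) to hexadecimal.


R = 6 → 06 (hex)
G = 16 → 10 (hex)
B = 208 → D0 (hex)
Hex = #0610D0


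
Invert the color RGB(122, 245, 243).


Invert: (255-R, 255-G, 255-B)
R: 255-122 = 133
G: 255-245 = 10
B: 255-243 = 12
= RGB(133, 10, 12)


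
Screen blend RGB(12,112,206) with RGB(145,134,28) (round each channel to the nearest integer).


Screen: C = 255 - (255-A)×(255-B)/255, rounded to nearest integer
R: 255 - (255-12)×(255-145)/255 = 255 - 26730/255 ≈ 255 - 104.824 = 150.176 → 150
G: 255 - (255-112)×(255-134)/255 = 255 - 17303/255 ≈ 255 - 67.855 = 187.145 → 187
B: 255 - (255-206)×(255-28)/255 = 255 - 11123/255 ≈ 255 - 43.620 = 211.380 → 211
= RGB(150, 187, 211)


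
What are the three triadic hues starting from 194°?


Triadic: equally spaced at 120° intervals
H1 = 194°
H2 = (194 + 120) mod 360 = 314°
H3 = (194 + 240) mod 360 = 74°
Triadic = 194°, 314°, 74°


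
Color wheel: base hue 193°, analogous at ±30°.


Base hue: 193°
Left analog: (193 - 30) mod 360 = 163°
Right analog: (193 + 30) mod 360 = 223°
Analogous hues = 163° and 223°


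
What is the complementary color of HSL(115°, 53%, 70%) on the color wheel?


Complement = opposite side of color wheel = hue + 180°
H' = (115 + 180) mod 360 = 295°
S and L unchanged.
= HSL(295°, 53%, 70%)


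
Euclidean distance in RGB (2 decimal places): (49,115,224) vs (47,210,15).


d = √[(R₁-R₂)² + (G₁-G₂)² + (B₁-B₂)²]
d = √[(49-47)² + (115-210)² + (224-15)²]
d = √[4 + 9025 + 43681]
d = √52710
d ≈ 229.59


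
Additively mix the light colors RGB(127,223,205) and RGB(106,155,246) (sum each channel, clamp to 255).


Additive: each channel = min(255, C₁+C₂)
R: 127+106 = 233 → 233
G: 223+155 = 378 → 255
B: 205+246 = 451 → 255
= RGB(233, 255, 255)


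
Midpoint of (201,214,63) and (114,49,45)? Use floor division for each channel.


Midpoint: each channel = ⌊(C₁+C₂)/2⌋
R: ⌊(201+114)/2⌋ = 157
G: ⌊(214+49)/2⌋ = 131
B: ⌊(63+45)/2⌋ = 54
= RGB(157, 131, 54)


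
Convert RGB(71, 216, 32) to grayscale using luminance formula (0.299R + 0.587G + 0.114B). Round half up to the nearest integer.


Gray = 0.299×R + 0.587×G + 0.114×B
Gray = 0.299×71 + 0.587×216 + 0.114×32
Gray = 21.229 + 126.792 + 3.648
Gray = 151.669 → round half up → 152
Gray = 152


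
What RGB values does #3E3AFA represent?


3E → 62 (R)
3A → 58 (G)
FA → 250 (B)
= RGB(62, 58, 250)


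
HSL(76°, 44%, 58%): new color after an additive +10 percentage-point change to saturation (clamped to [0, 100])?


Original S = 44%
Adjustment = +10 percentage points
New S = 44 + (10) = 54
Clamp to [0, 100] → 54
= HSL(76°, 54%, 58%)


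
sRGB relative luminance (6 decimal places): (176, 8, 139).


Linearize each channel (sRGB transfer function): c = v/255; c_lin = c/12.92 if c ≤ 0.04045, else ((c+0.055)/1.055)^2.4
  R: 176/255 ≈ 0.690196 > 0.04045 → ((0.690196+0.055)/1.055)^2.4 ≈ 0.434154
  G: 8/255 ≈ 0.031373 ≤ 0.04045 → 0.031373/12.92 ≈ 0.002428
  B: 139/255 ≈ 0.545098 > 0.04045 → ((0.545098+0.055)/1.055)^2.4 ≈ 0.258183
R_lin = 0.434154, G_lin = 0.002428, B_lin = 0.258183
L = 0.2126×R + 0.7152×G + 0.0722×B
L = 0.2126×0.434154 + 0.7152×0.002428 + 0.0722×0.258183
L ≈ 0.112679


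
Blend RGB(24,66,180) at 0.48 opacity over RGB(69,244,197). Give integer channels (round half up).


C = α×F + (1-α)×B, with 1-α = 0.52
R: 0.48×24 + 0.52×69 = 11.52 + 35.88 = 47.40 → 47
G: 0.48×66 + 0.52×244 = 31.68 + 126.88 = 158.56 → 159
B: 0.48×180 + 0.52×197 = 86.40 + 102.44 = 188.84 → 189
= RGB(47, 159, 189)


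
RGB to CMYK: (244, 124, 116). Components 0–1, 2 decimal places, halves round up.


R'=244/255≈0.9569, G'=124/255≈0.4863, B'=116/255≈0.4549
K = 1 - max(R',G',B') = 1 - 244/255 = 11/255 = 0.04313… → 0.04
(1-R'-K)/(1-K) simplifies to (max-R)/max with max = 244:
C = (244-244)/244 = 0/244 = 0 → 0.00
M = (244-124)/244 = 120/244 = 0.49180… → 0.49
Y = (244-116)/244 = 128/244 = 0.52459… → 0.52
= CMYK(0.00, 0.49, 0.52, 0.04)


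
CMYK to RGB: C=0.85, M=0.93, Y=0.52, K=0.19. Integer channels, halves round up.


R = 255 × (1-C) × (1-K) = 255 × 0.15 × 0.81 = 30.9825 → 31
G = 255 × (1-M) × (1-K) = 255 × 0.07 × 0.81 = 14.4585 → 14
B = 255 × (1-Y) × (1-K) = 255 × 0.48 × 0.81 = 99.144 → 99
= RGB(31, 14, 99)


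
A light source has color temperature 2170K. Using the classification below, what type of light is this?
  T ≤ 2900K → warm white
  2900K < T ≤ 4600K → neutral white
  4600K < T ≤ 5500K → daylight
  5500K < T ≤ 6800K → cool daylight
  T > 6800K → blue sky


Temperature: 2170K
2170K ≤ 2900K → warm white
Classification: warm white


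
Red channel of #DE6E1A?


Color: #DE6E1A
R = DE = 222
G = 6E = 110
B = 1A = 26
Red = 222


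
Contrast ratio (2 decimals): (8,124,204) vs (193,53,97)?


Linearize each sRGB channel c=v/255: c/12.92 if c ≤ 0.04045 else ((c+0.055)/1.055)^2.4
L = 0.2126×R_lin + 0.7152×G_lin + 0.0722×B_lin
Color 1 (8,124,204):
  R=8: 8/255≈0.0314 ≤ 0.04045 → 0.0314/12.92 ≈ 0.00243
  G=124: 124/255≈0.4863 > 0.04045 → ((0.4863+0.055)/1.055)^2.4 ≈ 0.20156
  B=204: 204/255≈0.8000 > 0.04045 → ((0.8000+0.055)/1.055)^2.4 ≈ 0.60383
  L1 = 0.2126×0.00243 + 0.7152×0.20156 + 0.0722×0.60383 ≈ 0.18827
Color 2 (193,53,97):
  R=193: 193/255≈0.7569 > 0.04045 → ((0.7569+0.055)/1.055)^2.4 ≈ 0.53328
  G=53: 53/255≈0.2078 > 0.04045 → ((0.2078+0.055)/1.055)^2.4 ≈ 0.03560
  B=97: 97/255≈0.3804 > 0.04045 → ((0.3804+0.055)/1.055)^2.4 ≈ 0.11954
  L2 = 0.2126×0.53328 + 0.7152×0.03560 + 0.0722×0.11954 ≈ 0.14747
Lighter = 0.18827, Darker = 0.14747
Ratio = (L_lighter + 0.05) / (L_darker + 0.05)
Ratio = (0.18827 + 0.05) / (0.14747 + 0.05) = 0.23827 / 0.19747 ≈ 1.2066
Ratio ≈ 1.21:1


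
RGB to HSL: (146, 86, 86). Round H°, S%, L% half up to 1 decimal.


Normalize: R'=146/255≈0.5725, G'=86/255≈0.3373, B'=86/255≈0.3373
Max=146/255, Min=86/255, Δ=Max-Min=60/255
L = (Max+Min)/2 = (146+86)/510 = 232/510 = 0.45490… → L = 45.5%
L ≤ 0.5 → S = Δ/(Max+Min) = 60/(146+86) = 60/232 = 0.25862… → S = 25.9%
(the 1/255 factors cancel in S and H, so raw channel differences can be used)
Max is R' → H = 60 × (((G-B)/Δ) mod 6) = 60 × (((86-86)/60) mod 6)
  0/60 = 0
  H = 60 × 0 = 0° → H = 0.0°
= HSL(0.0°, 25.9%, 45.5%)


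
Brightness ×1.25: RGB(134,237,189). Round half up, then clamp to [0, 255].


Multiply each channel by 1.25, round half up, clamp to [0, 255]
R: 134×1.25 = 167.5 → round → 168
G: 237×1.25 = 296.25 → round → 296 → clamp → 255
B: 189×1.25 = 236.25 → round → 236
= RGB(168, 255, 236)


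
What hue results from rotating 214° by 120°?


New hue = (H + rotation) mod 360
New hue = (214 + 120) mod 360
= 334 mod 360
= 334°


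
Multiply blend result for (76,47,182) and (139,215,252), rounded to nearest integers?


Multiply: C = A×B/255, rounded to nearest integer
R: 76×139/255 = 10564/255 ≈ 41.427 → 41
G: 47×215/255 = 10105/255 ≈ 39.627 → 40
B: 182×252/255 = 45864/255 ≈ 179.859 → 180
= RGB(41, 40, 180)


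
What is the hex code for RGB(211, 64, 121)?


R = 211 → D3 (hex)
G = 64 → 40 (hex)
B = 121 → 79 (hex)
Hex = #D34079


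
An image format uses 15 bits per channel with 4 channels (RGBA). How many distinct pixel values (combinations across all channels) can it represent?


Total bits = 15 bits/channel × 4 channels = 60 bits
Distinct pixel values = 2^60
= 1,152,921,504,606,846,976 pixel values


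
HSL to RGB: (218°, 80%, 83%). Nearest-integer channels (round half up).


H=218°, S=0.80, L=0.83
C = (1-|2L-1|)×S = (1-|0.66|)×0.80 = 0.272
H' = H/60 = 218/60 ≈ 3.6333; X = C×(1-|H' mod 2 - 1|) ≈ 0.0997
m = L - C/2 = 0.83 - 0.136 = 0.694
Sector ⌊H'⌋ = 3 → (R',G',B') = (0.0, ≈0.0997, 0.272)
RGB = ((R'+m)×255, (G'+m)×255, (B'+m)×255) = (176.97, 202.402, 246.33)
Round half up → RGB(177, 202, 246)


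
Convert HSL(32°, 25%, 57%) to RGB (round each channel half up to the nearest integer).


H=32°, S=0.25, L=0.57
C = (1-|2L-1|)×S = (1-|0.14|)×0.25 = 0.215
H' = H/60 = 32/60 ≈ 0.5333; X = C×(1-|H' mod 2 - 1|) ≈ 0.1147
m = L - C/2 = 0.57 - 0.1075 = 0.4625
Sector ⌊H'⌋ = 0 → (R',G',B') = (0.215, ≈0.1147, 0.0)
RGB = ((R'+m)×255, (G'+m)×255, (B'+m)×255) = (172.7625, 147.1775, 117.9375)
Round half up → RGB(173, 147, 118)


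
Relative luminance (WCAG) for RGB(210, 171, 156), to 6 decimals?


Linearize each channel (sRGB transfer function): c = v/255; c_lin = c/12.92 if c ≤ 0.04045, else ((c+0.055)/1.055)^2.4
  R: 210/255 ≈ 0.823529 > 0.04045 → ((0.823529+0.055)/1.055)^2.4 ≈ 0.644480
  G: 171/255 ≈ 0.670588 > 0.04045 → ((0.670588+0.055)/1.055)^2.4 ≈ 0.407240
  B: 156/255 ≈ 0.611765 > 0.04045 → ((0.611765+0.055)/1.055)^2.4 ≈ 0.332452
R_lin = 0.644480, G_lin = 0.407240, B_lin = 0.332452
L = 0.2126×R + 0.7152×G + 0.0722×B
L = 0.2126×0.644480 + 0.7152×0.407240 + 0.0722×0.332452
L ≈ 0.452278


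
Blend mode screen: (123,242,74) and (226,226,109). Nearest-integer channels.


Screen: C = 255 - (255-A)×(255-B)/255, rounded to nearest integer
R: 255 - (255-123)×(255-226)/255 = 255 - 3828/255 ≈ 255 - 15.012 = 239.988 → 240
G: 255 - (255-242)×(255-226)/255 = 255 - 377/255 ≈ 255 - 1.478 = 253.522 → 254
B: 255 - (255-74)×(255-109)/255 = 255 - 26426/255 ≈ 255 - 103.631 = 151.369 → 151
= RGB(240, 254, 151)


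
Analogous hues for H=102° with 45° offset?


Base hue: 102°
Left analog: (102 - 45) mod 360 = 57°
Right analog: (102 + 45) mod 360 = 147°
Analogous hues = 57° and 147°


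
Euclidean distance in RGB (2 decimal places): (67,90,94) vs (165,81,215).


d = √[(R₁-R₂)² + (G₁-G₂)² + (B₁-B₂)²]
d = √[(67-165)² + (90-81)² + (94-215)²]
d = √[9604 + 81 + 14641]
d = √24326
d ≈ 155.97


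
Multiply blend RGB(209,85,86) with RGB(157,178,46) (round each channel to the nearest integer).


Multiply: C = A×B/255, rounded to nearest integer
R: 209×157/255 = 32813/255 ≈ 128.678 → 129
G: 85×178/255 = 15130/255 ≈ 59.333 → 59
B: 86×46/255 = 3956/255 ≈ 15.514 → 16
= RGB(129, 59, 16)


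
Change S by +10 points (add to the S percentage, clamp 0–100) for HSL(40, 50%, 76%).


Original S = 50%
Adjustment = +10 percentage points
New S = 50 + (10) = 60
Clamp to [0, 100] → 60
= HSL(40°, 60%, 76%)


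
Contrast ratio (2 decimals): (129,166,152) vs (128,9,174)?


Linearize each sRGB channel c=v/255: c/12.92 if c ≤ 0.04045 else ((c+0.055)/1.055)^2.4
L = 0.2126×R_lin + 0.7152×G_lin + 0.0722×B_lin
Color 1 (129,166,152):
  R=129: 129/255≈0.5059 > 0.04045 → ((0.5059+0.055)/1.055)^2.4 ≈ 0.21953
  G=166: 166/255≈0.6510 > 0.04045 → ((0.6510+0.055)/1.055)^2.4 ≈ 0.38133
  B=152: 152/255≈0.5961 > 0.04045 → ((0.5961+0.055)/1.055)^2.4 ≈ 0.31399
  L1 = 0.2126×0.21953 + 0.7152×0.38133 + 0.0722×0.31399 ≈ 0.34207
Color 2 (128,9,174):
  R=128: 128/255≈0.5020 > 0.04045 → ((0.5020+0.055)/1.055)^2.4 ≈ 0.21586
  G=9: 9/255≈0.0353 ≤ 0.04045 → 0.0353/12.92 ≈ 0.00273
  B=174: 174/255≈0.6824 > 0.04045 → ((0.6824+0.055)/1.055)^2.4 ≈ 0.42327
  L2 = 0.2126×0.21586 + 0.7152×0.00273 + 0.0722×0.42327 ≈ 0.07841
Lighter = 0.34207, Darker = 0.07841
Ratio = (L_lighter + 0.05) / (L_darker + 0.05)
Ratio = (0.34207 + 0.05) / (0.07841 + 0.05) = 0.39207 / 0.12841 ≈ 3.0533
Ratio ≈ 3.05:1
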